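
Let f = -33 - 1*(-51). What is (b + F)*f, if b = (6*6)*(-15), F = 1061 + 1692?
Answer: 39834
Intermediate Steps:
f = 18 (f = -33 + 51 = 18)
F = 2753
b = -540 (b = 36*(-15) = -540)
(b + F)*f = (-540 + 2753)*18 = 2213*18 = 39834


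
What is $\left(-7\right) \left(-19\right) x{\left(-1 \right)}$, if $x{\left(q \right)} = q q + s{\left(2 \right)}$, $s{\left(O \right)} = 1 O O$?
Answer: $665$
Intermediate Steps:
$s{\left(O \right)} = O^{2}$ ($s{\left(O \right)} = O O = O^{2}$)
$x{\left(q \right)} = 4 + q^{2}$ ($x{\left(q \right)} = q q + 2^{2} = q^{2} + 4 = 4 + q^{2}$)
$\left(-7\right) \left(-19\right) x{\left(-1 \right)} = \left(-7\right) \left(-19\right) \left(4 + \left(-1\right)^{2}\right) = 133 \left(4 + 1\right) = 133 \cdot 5 = 665$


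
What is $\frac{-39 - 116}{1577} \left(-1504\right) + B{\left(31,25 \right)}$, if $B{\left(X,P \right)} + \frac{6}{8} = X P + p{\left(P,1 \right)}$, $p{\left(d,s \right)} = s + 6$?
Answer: $\frac{5860605}{6308} \approx 929.08$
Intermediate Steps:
$p{\left(d,s \right)} = 6 + s$
$B{\left(X,P \right)} = \frac{25}{4} + P X$ ($B{\left(X,P \right)} = - \frac{3}{4} + \left(X P + \left(6 + 1\right)\right) = - \frac{3}{4} + \left(P X + 7\right) = - \frac{3}{4} + \left(7 + P X\right) = \frac{25}{4} + P X$)
$\frac{-39 - 116}{1577} \left(-1504\right) + B{\left(31,25 \right)} = \frac{-39 - 116}{1577} \left(-1504\right) + \left(\frac{25}{4} + 25 \cdot 31\right) = \left(-39 - 116\right) \frac{1}{1577} \left(-1504\right) + \left(\frac{25}{4} + 775\right) = \left(-155\right) \frac{1}{1577} \left(-1504\right) + \frac{3125}{4} = \left(- \frac{155}{1577}\right) \left(-1504\right) + \frac{3125}{4} = \frac{233120}{1577} + \frac{3125}{4} = \frac{5860605}{6308}$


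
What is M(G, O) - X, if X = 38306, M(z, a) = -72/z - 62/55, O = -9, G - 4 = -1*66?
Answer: -65311672/1705 ≈ -38306.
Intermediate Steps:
G = -62 (G = 4 - 1*66 = 4 - 66 = -62)
M(z, a) = -62/55 - 72/z (M(z, a) = -72/z - 62*1/55 = -72/z - 62/55 = -62/55 - 72/z)
M(G, O) - X = (-62/55 - 72/(-62)) - 1*38306 = (-62/55 - 72*(-1/62)) - 38306 = (-62/55 + 36/31) - 38306 = 58/1705 - 38306 = -65311672/1705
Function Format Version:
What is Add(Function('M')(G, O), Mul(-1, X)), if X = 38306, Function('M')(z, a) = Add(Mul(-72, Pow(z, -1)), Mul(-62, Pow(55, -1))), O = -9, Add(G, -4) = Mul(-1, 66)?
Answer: Rational(-65311672, 1705) ≈ -38306.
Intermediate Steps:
G = -62 (G = Add(4, Mul(-1, 66)) = Add(4, -66) = -62)
Function('M')(z, a) = Add(Rational(-62, 55), Mul(-72, Pow(z, -1))) (Function('M')(z, a) = Add(Mul(-72, Pow(z, -1)), Mul(-62, Rational(1, 55))) = Add(Mul(-72, Pow(z, -1)), Rational(-62, 55)) = Add(Rational(-62, 55), Mul(-72, Pow(z, -1))))
Add(Function('M')(G, O), Mul(-1, X)) = Add(Add(Rational(-62, 55), Mul(-72, Pow(-62, -1))), Mul(-1, 38306)) = Add(Add(Rational(-62, 55), Mul(-72, Rational(-1, 62))), -38306) = Add(Add(Rational(-62, 55), Rational(36, 31)), -38306) = Add(Rational(58, 1705), -38306) = Rational(-65311672, 1705)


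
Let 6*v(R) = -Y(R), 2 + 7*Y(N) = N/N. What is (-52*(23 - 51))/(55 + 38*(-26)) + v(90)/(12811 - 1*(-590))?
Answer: -273165673/175043862 ≈ -1.5606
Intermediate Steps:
Y(N) = -1/7 (Y(N) = -2/7 + (N/N)/7 = -2/7 + (1/7)*1 = -2/7 + 1/7 = -1/7)
v(R) = 1/42 (v(R) = (-1*(-1/7))/6 = (1/6)*(1/7) = 1/42)
(-52*(23 - 51))/(55 + 38*(-26)) + v(90)/(12811 - 1*(-590)) = (-52*(23 - 51))/(55 + 38*(-26)) + 1/(42*(12811 - 1*(-590))) = (-52*(-28))/(55 - 988) + 1/(42*(12811 + 590)) = 1456/(-933) + (1/42)/13401 = 1456*(-1/933) + (1/42)*(1/13401) = -1456/933 + 1/562842 = -273165673/175043862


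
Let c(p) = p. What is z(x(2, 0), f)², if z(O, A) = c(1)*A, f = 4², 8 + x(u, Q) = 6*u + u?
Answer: 256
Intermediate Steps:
x(u, Q) = -8 + 7*u (x(u, Q) = -8 + (6*u + u) = -8 + 7*u)
f = 16
z(O, A) = A (z(O, A) = 1*A = A)
z(x(2, 0), f)² = 16² = 256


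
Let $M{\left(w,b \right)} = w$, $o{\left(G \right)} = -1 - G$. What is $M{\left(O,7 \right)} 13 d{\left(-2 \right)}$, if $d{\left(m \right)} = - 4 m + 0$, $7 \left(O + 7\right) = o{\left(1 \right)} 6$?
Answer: $- \frac{6344}{7} \approx -906.29$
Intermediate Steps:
$O = - \frac{61}{7}$ ($O = -7 + \frac{\left(-1 - 1\right) 6}{7} = -7 + \frac{\left(-2\right) 6}{7} = -7 + \frac{1}{7} \left(-12\right) = -7 - \frac{12}{7} = - \frac{61}{7} \approx -8.7143$)
$d{\left(m \right)} = - 4 m$
$M{\left(O,7 \right)} 13 d{\left(-2 \right)} = \left(- \frac{61}{7}\right) 13 \left(\left(-4\right) \left(-2\right)\right) = \left(- \frac{793}{7}\right) 8 = - \frac{6344}{7}$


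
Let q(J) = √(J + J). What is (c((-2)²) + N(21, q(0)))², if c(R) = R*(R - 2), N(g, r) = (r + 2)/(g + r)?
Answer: 28900/441 ≈ 65.533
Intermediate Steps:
q(J) = √2*√J (q(J) = √(2*J) = √2*√J)
N(g, r) = (2 + r)/(g + r)
c(R) = R*(-2 + R)
(c((-2)²) + N(21, q(0)))² = ((-2)²*(-2 + (-2)²) + (2 + √2*√0)/(21 + √2*√0))² = (4*(-2 + 4) + (2 + √2*0)/(21 + √2*0))² = (4*2 + (2 + 0)/(21 + 0))² = (8 + 2/21)² = (170/21)² = 28900/441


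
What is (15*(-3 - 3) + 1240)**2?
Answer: 1322500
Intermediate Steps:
(15*(-3 - 3) + 1240)**2 = (15*(-6) + 1240)**2 = (-90 + 1240)**2 = 1150**2 = 1322500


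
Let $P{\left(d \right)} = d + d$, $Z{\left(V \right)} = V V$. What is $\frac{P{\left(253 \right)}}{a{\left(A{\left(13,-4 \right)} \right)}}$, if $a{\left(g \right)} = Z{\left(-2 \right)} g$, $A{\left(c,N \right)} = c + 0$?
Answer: $\frac{253}{26} \approx 9.7308$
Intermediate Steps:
$A{\left(c,N \right)} = c$
$Z{\left(V \right)} = V^{2}$
$P{\left(d \right)} = 2 d$
$a{\left(g \right)} = 4 g$ ($a{\left(g \right)} = \left(-2\right)^{2} g = 4 g$)
$\frac{P{\left(253 \right)}}{a{\left(A{\left(13,-4 \right)} \right)}} = \frac{2 \cdot 253}{4 \cdot 13} = \frac{506}{52} = 506 \cdot \frac{1}{52} = \frac{253}{26}$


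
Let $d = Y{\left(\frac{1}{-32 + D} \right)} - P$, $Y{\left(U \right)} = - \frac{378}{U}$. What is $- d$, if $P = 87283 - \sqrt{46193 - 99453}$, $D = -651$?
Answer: $-170891 - 2 i \sqrt{13315} \approx -1.7089 \cdot 10^{5} - 230.78 i$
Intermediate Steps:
$P = 87283 - 2 i \sqrt{13315}$ ($P = 87283 - \sqrt{-53260} = 87283 - 2 i \sqrt{13315} \approx 87283.0 - 230.78 i$)
$d = 170891 + 2 i \sqrt{13315}$ ($d = - \frac{378}{\frac{1}{-32 - 651}} - \left(87283 - 2 i \sqrt{13315}\right) = - \frac{378}{\frac{1}{-683}} - \left(87283 - 2 i \sqrt{13315}\right) = - \frac{378}{- \frac{1}{683}} - \left(87283 - 2 i \sqrt{13315}\right) = \left(-378\right) \left(-683\right) - \left(87283 - 2 i \sqrt{13315}\right) = 258174 - \left(87283 - 2 i \sqrt{13315}\right) = 170891 + 2 i \sqrt{13315} \approx 1.7089 \cdot 10^{5} + 230.78 i$)
$- d = - (170891 + 2 i \sqrt{13315}) = -170891 - 2 i \sqrt{13315}$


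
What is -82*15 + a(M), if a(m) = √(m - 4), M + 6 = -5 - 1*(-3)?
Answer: -1230 + 2*I*√3 ≈ -1230.0 + 3.4641*I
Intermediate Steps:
M = -8 (M = -6 + (-5 - 1*(-3)) = -6 + (-5 + 3) = -6 - 2 = -8)
a(m) = √(-4 + m)
-82*15 + a(M) = -82*15 + √(-4 - 8) = -1230 + √(-12) = -1230 + 2*I*√3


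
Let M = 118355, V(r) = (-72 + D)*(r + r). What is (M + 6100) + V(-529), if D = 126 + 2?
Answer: 65207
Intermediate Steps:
D = 128
V(r) = 112*r (V(r) = (-72 + 128)*(r + r) = 56*(2*r) = 112*r)
(M + 6100) + V(-529) = (118355 + 6100) + 112*(-529) = 124455 - 59248 = 65207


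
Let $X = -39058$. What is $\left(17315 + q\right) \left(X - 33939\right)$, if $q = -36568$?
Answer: $1405411241$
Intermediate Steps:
$\left(17315 + q\right) \left(X - 33939\right) = \left(17315 - 36568\right) \left(-39058 - 33939\right) = \left(-19253\right) \left(-72997\right) = 1405411241$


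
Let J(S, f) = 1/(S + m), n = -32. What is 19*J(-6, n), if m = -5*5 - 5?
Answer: -19/36 ≈ -0.52778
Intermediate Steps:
m = -30 (m = -25 - 5 = -30)
J(S, f) = 1/(-30 + S) (J(S, f) = 1/(S - 30) = 1/(-30 + S))
19*J(-6, n) = 19/(-30 - 6) = 19/(-36) = 19*(-1/36) = -19/36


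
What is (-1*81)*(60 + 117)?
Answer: -14337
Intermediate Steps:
(-1*81)*(60 + 117) = -81*177 = -14337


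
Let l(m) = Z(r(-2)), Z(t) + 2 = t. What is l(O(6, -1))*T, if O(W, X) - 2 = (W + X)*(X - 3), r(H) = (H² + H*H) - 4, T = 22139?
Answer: 44278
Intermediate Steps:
r(H) = -4 + 2*H² (r(H) = (H² + H²) - 4 = 2*H² - 4 = -4 + 2*H²)
Z(t) = -2 + t
O(W, X) = 2 + (-3 + X)*(W + X) (O(W, X) = 2 + (W + X)*(X - 3) = 2 + (W + X)*(-3 + X) = 2 + (-3 + X)*(W + X))
l(m) = 2 (l(m) = -2 + (-4 + 2*(-2)²) = -2 + (-4 + 2*4) = -2 + (-4 + 8) = -2 + 4 = 2)
l(O(6, -1))*T = 2*22139 = 44278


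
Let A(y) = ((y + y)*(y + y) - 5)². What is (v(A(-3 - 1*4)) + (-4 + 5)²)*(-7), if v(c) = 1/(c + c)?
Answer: -510741/72962 ≈ -7.0001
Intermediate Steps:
A(y) = (-5 + 4*y²)² (A(y) = ((2*y)*(2*y) - 5)² = (4*y² - 5)² = (-5 + 4*y²)²)
v(c) = 1/(2*c)
(v(A(-3 - 1*4)) + (-4 + 5)²)*(-7) = (1/(2*((-5 + 4*(-3 - 1*4)²)²)) + (-4 + 5)²)*(-7) = (1/(2*((-5 + 4*(-3 - 4)²)²)) + 1²)*(-7) = (1/(2*((-5 + 4*(-7)²)²)) + 1)*(-7) = (1/(2*((-5 + 4*49)²)) + 1)*(-7) = (1/(2*((-5 + 196)²)) + 1)*(-7) = (1/(2*(191²)) + 1)*(-7) = ((½)/36481 + 1)*(-7) = ((½)*(1/36481) + 1)*(-7) = (1/72962 + 1)*(-7) = (72963/72962)*(-7) = -510741/72962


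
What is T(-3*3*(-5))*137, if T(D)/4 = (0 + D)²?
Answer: 1109700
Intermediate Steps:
T(D) = 4*D² (T(D) = 4*(0 + D)² = 4*D²)
T(-3*3*(-5))*137 = (4*(-3*3*(-5))²)*137 = (4*(-9*(-5))²)*137 = (4*45²)*137 = (4*2025)*137 = 8100*137 = 1109700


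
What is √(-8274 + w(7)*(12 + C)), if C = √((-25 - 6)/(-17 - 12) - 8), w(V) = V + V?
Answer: √(-6817146 + 406*I*√5829)/29 ≈ 0.20469 + 90.034*I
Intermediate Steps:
w(V) = 2*V
C = I*√5829/29 (C = √(-31/(-29) - 8) = √(-31*(-1/29) - 8) = √(31/29 - 8) = √(-201/29) = I*√5829/29 ≈ 2.6327*I)
√(-8274 + w(7)*(12 + C)) = √(-8274 + (2*7)*(12 + I*√5829/29)) = √(-8274 + 14*(12 + I*√5829/29)) = √(-8274 + (168 + 14*I*√5829/29)) = √(-8106 + 14*I*√5829/29)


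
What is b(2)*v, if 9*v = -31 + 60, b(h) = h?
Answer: 58/9 ≈ 6.4444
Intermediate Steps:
v = 29/9 (v = (-31 + 60)/9 = (1/9)*29 = 29/9 ≈ 3.2222)
b(2)*v = 2*(29/9) = 58/9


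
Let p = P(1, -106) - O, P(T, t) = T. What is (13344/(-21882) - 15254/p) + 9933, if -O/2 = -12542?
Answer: 908647850779/91477701 ≈ 9933.0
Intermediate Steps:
O = 25084 (O = -2*(-12542) = 25084)
p = -25083 (p = 1 - 1*25084 = 1 - 25084 = -25083)
(13344/(-21882) - 15254/p) + 9933 = (13344/(-21882) - 15254/(-25083)) + 9933 = (13344*(-1/21882) - 15254*(-1/25083)) + 9933 = (-2224/3647 + 15254/25083) + 9933 = -153254/91477701 + 9933 = 908647850779/91477701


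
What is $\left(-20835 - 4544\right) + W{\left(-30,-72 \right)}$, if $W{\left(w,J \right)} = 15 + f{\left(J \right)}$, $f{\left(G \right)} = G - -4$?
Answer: $-25432$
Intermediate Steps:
$f{\left(G \right)} = 4 + G$ ($f{\left(G \right)} = G + 4 = 4 + G$)
$W{\left(w,J \right)} = 19 + J$ ($W{\left(w,J \right)} = 15 + \left(4 + J\right) = 19 + J$)
$\left(-20835 - 4544\right) + W{\left(-30,-72 \right)} = \left(-20835 - 4544\right) + \left(19 - 72\right) = -25379 - 53 = -25432$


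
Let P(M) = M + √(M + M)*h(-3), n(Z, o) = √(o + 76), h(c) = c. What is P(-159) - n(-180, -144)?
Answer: -159 - 3*I*√318 - 2*I*√17 ≈ -159.0 - 61.744*I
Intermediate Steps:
n(Z, o) = √(76 + o)
P(M) = M - 3*√2*√M (P(M) = M + √(M + M)*(-3) = M + √(2*M)*(-3) = M + (√2*√M)*(-3) = M - 3*√2*√M)
P(-159) - n(-180, -144) = (-159 - 3*√2*√(-159)) - √(76 - 144) = (-159 - 3*√2*I*√159) - √(-68) = (-159 - 3*I*√318) - 2*I*√17 = -159 - 3*I*√318 - 2*I*√17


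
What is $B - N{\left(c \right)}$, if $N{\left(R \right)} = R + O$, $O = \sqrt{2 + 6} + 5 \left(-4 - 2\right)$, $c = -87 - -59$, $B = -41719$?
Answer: $-41661 - 2 \sqrt{2} \approx -41664.0$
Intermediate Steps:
$c = -28$ ($c = -87 + 59 = -28$)
$O = -30 + 2 \sqrt{2}$ ($O = \sqrt{8} + 5 \left(-4 - 2\right) = 2 \sqrt{2} + 5 \left(-6\right) = 2 \sqrt{2} - 30 = -30 + 2 \sqrt{2} \approx -27.172$)
$N{\left(R \right)} = -30 + R + 2 \sqrt{2}$ ($N{\left(R \right)} = R - \left(30 - 2 \sqrt{2}\right) = -30 + R + 2 \sqrt{2}$)
$B - N{\left(c \right)} = -41719 - \left(-30 - 28 + 2 \sqrt{2}\right) = -41719 - \left(-58 + 2 \sqrt{2}\right) = -41719 + \left(58 - 2 \sqrt{2}\right) = -41661 - 2 \sqrt{2}$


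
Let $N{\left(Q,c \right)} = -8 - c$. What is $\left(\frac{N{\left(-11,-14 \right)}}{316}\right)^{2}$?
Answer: $\frac{9}{24964} \approx 0.00036052$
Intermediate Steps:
$\left(\frac{N{\left(-11,-14 \right)}}{316}\right)^{2} = \left(\frac{-8 - -14}{316}\right)^{2} = \left(\left(-8 + 14\right) \frac{1}{316}\right)^{2} = \left(6 \cdot \frac{1}{316}\right)^{2} = \left(\frac{3}{158}\right)^{2} = \frac{9}{24964}$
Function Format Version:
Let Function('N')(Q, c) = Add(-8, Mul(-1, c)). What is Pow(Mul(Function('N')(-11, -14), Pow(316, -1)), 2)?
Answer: Rational(9, 24964) ≈ 0.00036052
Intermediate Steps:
Pow(Mul(Function('N')(-11, -14), Pow(316, -1)), 2) = Pow(Mul(Add(-8, Mul(-1, -14)), Pow(316, -1)), 2) = Pow(Mul(Add(-8, 14), Rational(1, 316)), 2) = Pow(Mul(6, Rational(1, 316)), 2) = Pow(Rational(3, 158), 2) = Rational(9, 24964)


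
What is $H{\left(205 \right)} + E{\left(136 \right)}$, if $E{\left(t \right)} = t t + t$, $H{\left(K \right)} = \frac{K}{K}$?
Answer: $18633$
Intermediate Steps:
$H{\left(K \right)} = 1$
$E{\left(t \right)} = t + t^{2}$ ($E{\left(t \right)} = t^{2} + t = t + t^{2}$)
$H{\left(205 \right)} + E{\left(136 \right)} = 1 + 136 \left(1 + 136\right) = 1 + 136 \cdot 137 = 1 + 18632 = 18633$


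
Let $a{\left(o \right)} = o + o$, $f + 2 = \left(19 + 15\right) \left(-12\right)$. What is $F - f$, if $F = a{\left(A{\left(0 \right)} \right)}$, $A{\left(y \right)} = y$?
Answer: $410$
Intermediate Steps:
$f = -410$ ($f = -2 + \left(19 + 15\right) \left(-12\right) = -2 + 34 \left(-12\right) = -2 - 408 = -410$)
$a{\left(o \right)} = 2 o$
$F = 0$ ($F = 2 \cdot 0 = 0$)
$F - f = 0 - -410 = 0 + 410 = 410$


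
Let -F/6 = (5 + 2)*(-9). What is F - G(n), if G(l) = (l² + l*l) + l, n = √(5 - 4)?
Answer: 375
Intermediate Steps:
F = 378 (F = -6*(5 + 2)*(-9) = -42*(-9) = -6*(-63) = 378)
n = 1 (n = √1 = 1)
G(l) = l + 2*l² (G(l) = (l² + l²) + l = 2*l² + l = l + 2*l²)
F - G(n) = 378 - (1 + 2*1) = 378 - (1 + 2) = 378 - 3 = 375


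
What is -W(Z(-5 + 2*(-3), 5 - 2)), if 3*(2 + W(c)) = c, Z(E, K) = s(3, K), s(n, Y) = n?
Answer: 1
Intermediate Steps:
Z(E, K) = 3
W(c) = -2 + c/3
-W(Z(-5 + 2*(-3), 5 - 2)) = -(-2 + (⅓)*3) = -(-2 + 1) = -1*(-1) = 1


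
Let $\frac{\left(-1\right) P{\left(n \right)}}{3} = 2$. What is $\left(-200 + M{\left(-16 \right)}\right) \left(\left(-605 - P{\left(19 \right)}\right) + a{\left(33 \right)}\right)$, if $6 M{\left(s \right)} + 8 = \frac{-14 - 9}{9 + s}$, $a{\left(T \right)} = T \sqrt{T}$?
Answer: $\frac{1683789}{14} - \frac{92763 \sqrt{33}}{14} \approx 82208.0$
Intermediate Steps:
$a{\left(T \right)} = T^{\frac{3}{2}}$
$P{\left(n \right)} = -6$ ($P{\left(n \right)} = \left(-3\right) 2 = -6$)
$M{\left(s \right)} = - \frac{4}{3} - \frac{23}{6 \left(9 + s\right)}$ ($M{\left(s \right)} = - \frac{4}{3} + \frac{\left(-14 - 9\right) \frac{1}{9 + s}}{6} = - \frac{4}{3} + \frac{\left(-23\right) \frac{1}{9 + s}}{6} = - \frac{4}{3} - \frac{23}{6 \left(9 + s\right)}$)
$\left(-200 + M{\left(-16 \right)}\right) \left(\left(-605 - P{\left(19 \right)}\right) + a{\left(33 \right)}\right) = \left(-200 + \frac{-95 - -128}{6 \left(9 - 16\right)}\right) \left(\left(-605 - -6\right) + 33^{\frac{3}{2}}\right) = \left(-200 + \frac{-95 + 128}{6 \left(-7\right)}\right) \left(\left(-605 + 6\right) + 33 \sqrt{33}\right) = \left(-200 + \frac{1}{6} \left(- \frac{1}{7}\right) 33\right) \left(-599 + 33 \sqrt{33}\right) = \left(-200 - \frac{11}{14}\right) \left(-599 + 33 \sqrt{33}\right) = - \frac{2811 \left(-599 + 33 \sqrt{33}\right)}{14} = \frac{1683789}{14} - \frac{92763 \sqrt{33}}{14}$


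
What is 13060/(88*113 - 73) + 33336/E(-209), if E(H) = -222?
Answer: -54360056/365227 ≈ -148.84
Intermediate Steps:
13060/(88*113 - 73) + 33336/E(-209) = 13060/(88*113 - 73) + 33336/(-222) = 13060/(9944 - 73) + 33336*(-1/222) = 13060/9871 - 5556/37 = -54360056/365227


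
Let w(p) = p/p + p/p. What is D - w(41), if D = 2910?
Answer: 2908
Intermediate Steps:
w(p) = 2 (w(p) = 1 + 1 = 2)
D - w(41) = 2910 - 1*2 = 2910 - 2 = 2908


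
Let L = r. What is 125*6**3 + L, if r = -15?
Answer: 26985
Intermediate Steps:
L = -15
125*6**3 + L = 125*6**3 - 15 = 125*216 - 15 = 27000 - 15 = 26985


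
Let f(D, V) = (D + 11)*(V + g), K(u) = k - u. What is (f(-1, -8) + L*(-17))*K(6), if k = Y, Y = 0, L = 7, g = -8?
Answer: 1674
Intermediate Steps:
k = 0
K(u) = -u (K(u) = 0 - u = -u)
f(D, V) = (-8 + V)*(11 + D) (f(D, V) = (D + 11)*(V - 8) = (11 + D)*(-8 + V) = (-8 + V)*(11 + D))
(f(-1, -8) + L*(-17))*K(6) = ((-88 - 8*(-1) + 11*(-8) - 1*(-8)) + 7*(-17))*(-1*6) = ((-88 + 8 - 88 + 8) - 119)*(-6) = (-160 - 119)*(-6) = -279*(-6) = 1674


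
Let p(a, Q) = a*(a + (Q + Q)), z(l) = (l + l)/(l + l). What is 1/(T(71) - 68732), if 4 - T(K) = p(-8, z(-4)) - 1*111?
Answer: -1/68665 ≈ -1.4563e-5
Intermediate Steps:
z(l) = 1 (z(l) = (2*l)/((2*l)) = (2*l)*(1/(2*l)) = 1)
p(a, Q) = a*(a + 2*Q)
T(K) = 67 (T(K) = 4 - (-8*(-8 + 2*1) - 1*111) = 4 - (-8*(-8 + 2) - 111) = 4 - (-8*(-6) - 111) = 4 - (48 - 111) = 4 - 1*(-63) = 4 + 63 = 67)
1/(T(71) - 68732) = 1/(67 - 68732) = 1/(-68665) = -1/68665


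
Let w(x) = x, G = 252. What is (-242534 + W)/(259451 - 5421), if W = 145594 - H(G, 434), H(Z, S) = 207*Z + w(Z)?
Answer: -74678/127015 ≈ -0.58795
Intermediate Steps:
H(Z, S) = 208*Z (H(Z, S) = 207*Z + Z = 208*Z)
W = 93178 (W = 145594 - 208*252 = 145594 - 1*52416 = 145594 - 52416 = 93178)
(-242534 + W)/(259451 - 5421) = (-242534 + 93178)/(259451 - 5421) = -149356/254030 = -149356*1/254030 = -74678/127015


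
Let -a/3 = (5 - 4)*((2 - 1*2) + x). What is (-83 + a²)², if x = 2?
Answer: 2209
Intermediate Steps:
a = -6 (a = -3*(5 - 4)*((2 - 1*2) + 2) = -3*((2 - 2) + 2) = -3*(0 + 2) = -3*2 = -6)
(-83 + a²)² = (-83 + (-6)²)² = (-83 + 36)² = (-47)² = 2209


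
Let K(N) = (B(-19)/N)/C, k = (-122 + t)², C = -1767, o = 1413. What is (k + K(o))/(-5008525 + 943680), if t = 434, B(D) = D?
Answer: -12791877697/534157216605 ≈ -0.023948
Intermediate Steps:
k = 97344 (k = (-122 + 434)² = 312² = 97344)
K(N) = 1/(93*N) (K(N) = -19/N/(-1767) = -19/N*(-1/1767) = 1/(93*N))
(k + K(o))/(-5008525 + 943680) = (97344 + (1/93)/1413)/(-5008525 + 943680) = (97344 + (1/93)*(1/1413))/(-4064845) = (97344 + 1/131409)*(-1/4064845) = (12791877697/131409)*(-1/4064845) = -12791877697/534157216605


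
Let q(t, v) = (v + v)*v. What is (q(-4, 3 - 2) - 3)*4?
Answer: -4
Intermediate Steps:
q(t, v) = 2*v² (q(t, v) = (2*v)*v = 2*v²)
(q(-4, 3 - 2) - 3)*4 = (2*(3 - 2)² - 3)*4 = (2*1² - 3)*4 = (2*1 - 3)*4 = (2 - 3)*4 = -1*4 = -4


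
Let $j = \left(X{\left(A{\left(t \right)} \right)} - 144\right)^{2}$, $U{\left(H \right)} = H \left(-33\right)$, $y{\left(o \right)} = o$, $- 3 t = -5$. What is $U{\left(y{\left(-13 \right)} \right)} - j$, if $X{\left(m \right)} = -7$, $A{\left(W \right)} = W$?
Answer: $-22372$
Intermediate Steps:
$t = \frac{5}{3}$ ($t = \left(- \frac{1}{3}\right) \left(-5\right) = \frac{5}{3} \approx 1.6667$)
$U{\left(H \right)} = - 33 H$
$j = 22801$ ($j = \left(-7 - 144\right)^{2} = \left(-151\right)^{2} = 22801$)
$U{\left(y{\left(-13 \right)} \right)} - j = \left(-33\right) \left(-13\right) - 22801 = 429 - 22801 = -22372$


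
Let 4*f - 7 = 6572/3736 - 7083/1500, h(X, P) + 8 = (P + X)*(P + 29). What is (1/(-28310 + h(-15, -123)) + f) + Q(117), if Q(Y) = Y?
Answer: 845722680199/7166582000 ≈ 118.01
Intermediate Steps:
h(X, P) = -8 + (29 + P)*(P + X) (h(X, P) = -8 + (P + X)*(P + 29) = -8 + (P + X)*(29 + P) = -8 + (29 + P)*(P + X))
f = 942663/934000 (f = 7/4 + (6572/3736 - 7083/1500)/4 = 7/4 + (6572*(1/3736) - 7083*1/1500)/4 = 7/4 + (1643/934 - 2361/500)/4 = 7/4 + (1/4)*(-691837/233500) = 7/4 - 691837/934000 = 942663/934000 ≈ 1.0093)
(1/(-28310 + h(-15, -123)) + f) + Q(117) = (1/(-28310 + (-8 + (-123)**2 + 29*(-123) + 29*(-15) - 123*(-15))) + 942663/934000) + 117 = (1/(-28310 + (-8 + 15129 - 3567 - 435 + 1845)) + 942663/934000) + 117 = (1/(-28310 + 12964) + 942663/934000) + 117 = (1/(-15346) + 942663/934000) + 117 = (-1/15346 + 942663/934000) + 117 = 7232586199/7166582000 + 117 = 845722680199/7166582000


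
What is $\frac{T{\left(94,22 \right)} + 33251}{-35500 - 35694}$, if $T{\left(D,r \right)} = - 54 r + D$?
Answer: $- \frac{32157}{71194} \approx -0.45168$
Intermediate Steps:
$T{\left(D,r \right)} = D - 54 r$
$\frac{T{\left(94,22 \right)} + 33251}{-35500 - 35694} = \frac{\left(94 - 1188\right) + 33251}{-35500 - 35694} = \frac{\left(94 - 1188\right) + 33251}{-71194} = \left(-1094 + 33251\right) \left(- \frac{1}{71194}\right) = 32157 \left(- \frac{1}{71194}\right) = - \frac{32157}{71194}$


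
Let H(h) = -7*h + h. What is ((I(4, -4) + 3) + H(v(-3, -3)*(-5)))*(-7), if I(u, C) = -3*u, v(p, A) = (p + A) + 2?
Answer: 903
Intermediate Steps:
v(p, A) = 2 + A + p (v(p, A) = (A + p) + 2 = 2 + A + p)
H(h) = -6*h
((I(4, -4) + 3) + H(v(-3, -3)*(-5)))*(-7) = ((-3*4 + 3) - 6*(2 - 3 - 3)*(-5))*(-7) = ((-12 + 3) - (-24)*(-5))*(-7) = (-9 - 6*20)*(-7) = (-9 - 120)*(-7) = -129*(-7) = 903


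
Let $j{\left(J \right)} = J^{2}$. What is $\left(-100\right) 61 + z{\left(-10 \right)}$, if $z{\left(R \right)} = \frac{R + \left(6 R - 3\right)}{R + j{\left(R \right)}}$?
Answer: $- \frac{549073}{90} \approx -6100.8$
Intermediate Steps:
$z{\left(R \right)} = \frac{-3 + 7 R}{R + R^{2}}$ ($z{\left(R \right)} = \frac{R + \left(6 R - 3\right)}{R + R^{2}} = \frac{R + \left(-3 + 6 R\right)}{R + R^{2}} = \frac{-3 + 7 R}{R + R^{2}}$)
$\left(-100\right) 61 + z{\left(-10 \right)} = \left(-100\right) 61 + \frac{-3 + 7 \left(-10\right)}{\left(-10\right) \left(1 - 10\right)} = -6100 - \frac{-3 - 70}{10 \left(-9\right)} = -6100 - \left(- \frac{1}{90}\right) \left(-73\right) = -6100 - \frac{73}{90} = - \frac{549073}{90}$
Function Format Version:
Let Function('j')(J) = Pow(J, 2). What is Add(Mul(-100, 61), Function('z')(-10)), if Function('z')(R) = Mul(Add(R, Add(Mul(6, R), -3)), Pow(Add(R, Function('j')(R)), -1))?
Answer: Rational(-549073, 90) ≈ -6100.8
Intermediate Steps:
Function('z')(R) = Mul(Pow(Add(R, Pow(R, 2)), -1), Add(-3, Mul(7, R))) (Function('z')(R) = Mul(Add(R, Add(Mul(6, R), -3)), Pow(Add(R, Pow(R, 2)), -1)) = Mul(Add(R, Add(-3, Mul(6, R))), Pow(Add(R, Pow(R, 2)), -1)) = Mul(Add(-3, Mul(7, R)), Pow(Add(R, Pow(R, 2)), -1)) = Mul(Pow(Add(R, Pow(R, 2)), -1), Add(-3, Mul(7, R))))
Add(Mul(-100, 61), Function('z')(-10)) = Add(Mul(-100, 61), Mul(Pow(-10, -1), Pow(Add(1, -10), -1), Add(-3, Mul(7, -10)))) = Add(-6100, Mul(Rational(-1, 10), Pow(-9, -1), Add(-3, -70))) = Add(-6100, Mul(Rational(-1, 10), Rational(-1, 9), -73)) = Add(-6100, Rational(-73, 90)) = Rational(-549073, 90)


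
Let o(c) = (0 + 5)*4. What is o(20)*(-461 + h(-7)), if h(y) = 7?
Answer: -9080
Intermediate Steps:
o(c) = 20 (o(c) = 5*4 = 20)
o(20)*(-461 + h(-7)) = 20*(-461 + 7) = 20*(-454) = -9080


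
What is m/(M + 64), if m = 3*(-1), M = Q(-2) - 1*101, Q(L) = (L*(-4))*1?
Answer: 3/29 ≈ 0.10345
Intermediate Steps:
Q(L) = -4*L (Q(L) = -4*L*1 = -4*L)
M = -93 (M = -4*(-2) - 1*101 = 8 - 101 = -93)
m = -3
m/(M + 64) = -3/(-93 + 64) = -3/(-29) = -1/29*(-3) = 3/29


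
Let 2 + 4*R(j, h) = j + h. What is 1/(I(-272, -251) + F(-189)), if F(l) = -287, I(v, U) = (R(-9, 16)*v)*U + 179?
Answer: 1/85232 ≈ 1.1733e-5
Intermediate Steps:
R(j, h) = -½ + h/4 + j/4 (R(j, h) = -½ + (j + h)/4 = -½ + (h + j)/4 = -½ + (h/4 + j/4) = -½ + h/4 + j/4)
I(v, U) = 179 + 5*U*v/4 (I(v, U) = ((-½ + (¼)*16 + (¼)*(-9))*v)*U + 179 = ((-½ + 4 - 9/4)*v)*U + 179 = (5*v/4)*U + 179 = 5*U*v/4 + 179 = 179 + 5*U*v/4)
1/(I(-272, -251) + F(-189)) = 1/((179 + (5/4)*(-251)*(-272)) - 287) = 1/((179 + 85340) - 287) = 1/(85519 - 287) = 1/85232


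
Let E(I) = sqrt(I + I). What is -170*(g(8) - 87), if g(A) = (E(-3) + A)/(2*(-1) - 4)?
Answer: 45050/3 + 85*I*sqrt(6)/3 ≈ 15017.0 + 69.402*I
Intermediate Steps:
E(I) = sqrt(2)*sqrt(I) (E(I) = sqrt(2*I) = sqrt(2)*sqrt(I))
g(A) = -A/6 - I*sqrt(6)/6 (g(A) = (sqrt(2)*sqrt(-3) + A)/(2*(-1) - 4) = (sqrt(2)*(I*sqrt(3)) + A)/(-2 - 4) = (I*sqrt(6) + A)/(-6) = (A + I*sqrt(6))*(-1/6) = -A/6 - I*sqrt(6)/6)
-170*(g(8) - 87) = -170*((-1/6*8 - I*sqrt(6)/6) - 87) = -170*((-4/3 - I*sqrt(6)/6) - 87) = -170*(-265/3 - I*sqrt(6)/6) = 45050/3 + 85*I*sqrt(6)/3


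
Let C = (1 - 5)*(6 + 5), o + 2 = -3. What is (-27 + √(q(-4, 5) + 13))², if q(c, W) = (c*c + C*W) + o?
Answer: 533 - 756*I ≈ 533.0 - 756.0*I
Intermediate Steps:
o = -5 (o = -2 - 3 = -5)
C = -44 (C = -4*11 = -44)
q(c, W) = -5 + c² - 44*W (q(c, W) = (c*c - 44*W) - 5 = (c² - 44*W) - 5 = -5 + c² - 44*W)
(-27 + √(q(-4, 5) + 13))² = (-27 + √((-5 + (-4)² - 44*5) + 13))² = (-27 + √((-5 + 16 - 220) + 13))² = (-27 + √(-209 + 13))² = (-27 + √(-196))² = (-27 + 14*I)²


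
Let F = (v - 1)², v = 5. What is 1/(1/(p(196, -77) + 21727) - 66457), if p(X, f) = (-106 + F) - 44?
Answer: -21593/1435006000 ≈ -1.5047e-5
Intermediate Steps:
F = 16 (F = (5 - 1)² = 4² = 16)
p(X, f) = -134 (p(X, f) = (-106 + 16) - 44 = -90 - 44 = -134)
1/(1/(p(196, -77) + 21727) - 66457) = 1/(1/(-134 + 21727) - 66457) = 1/(1/21593 - 66457) = 1/(-1435006000/21593) = -21593/1435006000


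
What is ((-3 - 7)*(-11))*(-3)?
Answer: -330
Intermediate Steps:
((-3 - 7)*(-11))*(-3) = -10*(-11)*(-3) = 110*(-3) = -330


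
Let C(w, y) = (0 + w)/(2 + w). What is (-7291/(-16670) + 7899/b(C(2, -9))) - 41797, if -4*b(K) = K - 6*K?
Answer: -486066571/16670 ≈ -29158.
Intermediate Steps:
C(w, y) = w/(2 + w)
b(K) = 5*K/4 (b(K) = -(K - 6*K)/4 = -(-5)*K/4 = 5*K/4)
(-7291/(-16670) + 7899/b(C(2, -9))) - 41797 = (-7291/(-16670) + 7899/((5*(2/(2 + 2))/4))) - 41797 = (-7291*(-1/16670) + 7899/((5*(2/4)/4))) - 41797 = (7291/16670 + 7899/((5*(2*(1/4))/4))) - 41797 = (7291/16670 + 7899/(((5/4)*(1/2)))) - 41797 = (7291/16670 + 7899/(5/8)) - 41797 = (7291/16670 + 7899*(8/5)) - 41797 = (7291/16670 + 63192/5) - 41797 = 210689419/16670 - 41797 = -486066571/16670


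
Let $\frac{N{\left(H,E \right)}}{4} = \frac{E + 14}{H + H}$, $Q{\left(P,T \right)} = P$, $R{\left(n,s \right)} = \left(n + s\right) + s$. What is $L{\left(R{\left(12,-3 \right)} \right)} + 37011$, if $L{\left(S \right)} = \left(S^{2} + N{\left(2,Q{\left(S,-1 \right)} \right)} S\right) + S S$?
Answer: $37203$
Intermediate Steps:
$R{\left(n,s \right)} = n + 2 s$
$N{\left(H,E \right)} = \frac{2 \left(14 + E\right)}{H}$ ($N{\left(H,E \right)} = 4 \frac{E + 14}{H + H} = 4 \frac{14 + E}{2 H} = \frac{2 \left(14 + E\right)}{H}$)
$L{\left(S \right)} = 2 S^{2} + S \left(14 + S\right)$ ($L{\left(S \right)} = \left(S^{2} + \frac{2 \left(14 + S\right)}{2} S\right) + S S = \left(S^{2} + 2 \cdot \frac{1}{2} \left(14 + S\right) S\right) + S^{2} = \left(S^{2} + \left(14 + S\right) S\right) + S^{2} = \left(S^{2} + S \left(14 + S\right)\right) + S^{2} = 2 S^{2} + S \left(14 + S\right)$)
$L{\left(R{\left(12,-3 \right)} \right)} + 37011 = \left(12 + 2 \left(-3\right)\right) \left(14 + 3 \left(12 + 2 \left(-3\right)\right)\right) + 37011 = \left(12 - 6\right) \left(14 + 3 \left(12 - 6\right)\right) + 37011 = 6 \left(14 + 3 \cdot 6\right) + 37011 = 6 \left(14 + 18\right) + 37011 = 6 \cdot 32 + 37011 = 192 + 37011 = 37203$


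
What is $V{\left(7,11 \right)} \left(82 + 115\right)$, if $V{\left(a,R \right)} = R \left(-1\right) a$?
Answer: $-15169$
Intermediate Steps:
$V{\left(a,R \right)} = - R a$
$V{\left(7,11 \right)} \left(82 + 115\right) = \left(-1\right) 11 \cdot 7 \left(82 + 115\right) = \left(-77\right) 197 = -15169$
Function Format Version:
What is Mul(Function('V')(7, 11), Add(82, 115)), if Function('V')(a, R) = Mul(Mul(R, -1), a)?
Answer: -15169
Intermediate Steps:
Function('V')(a, R) = Mul(-1, R, a) (Function('V')(a, R) = Mul(Mul(-1, R), a) = Mul(-1, R, a))
Mul(Function('V')(7, 11), Add(82, 115)) = Mul(Mul(-1, 11, 7), Add(82, 115)) = Mul(-77, 197) = -15169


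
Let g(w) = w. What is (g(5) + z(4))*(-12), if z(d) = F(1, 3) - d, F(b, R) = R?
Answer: -48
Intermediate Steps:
z(d) = 3 - d
(g(5) + z(4))*(-12) = (5 + (3 - 1*4))*(-12) = (5 + (3 - 4))*(-12) = (5 - 1)*(-12) = 4*(-12) = -48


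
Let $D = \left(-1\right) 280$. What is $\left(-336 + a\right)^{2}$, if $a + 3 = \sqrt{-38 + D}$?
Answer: $\left(339 - i \sqrt{318}\right)^{2} \approx 1.146 \cdot 10^{5} - 12090.0 i$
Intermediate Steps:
$D = -280$
$a = -3 + i \sqrt{318}$ ($a = -3 + \sqrt{-38 - 280} = -3 + \sqrt{-318} = -3 + i \sqrt{318} \approx -3.0 + 17.833 i$)
$\left(-336 + a\right)^{2} = \left(-336 - \left(3 - i \sqrt{318}\right)\right)^{2} = \left(-339 + i \sqrt{318}\right)^{2}$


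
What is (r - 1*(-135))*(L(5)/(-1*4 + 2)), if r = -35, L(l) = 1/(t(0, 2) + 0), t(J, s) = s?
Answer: -25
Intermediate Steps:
L(l) = ½ (L(l) = 1/(2 + 0) = 1/2 = ½)
(r - 1*(-135))*(L(5)/(-1*4 + 2)) = (-35 - 1*(-135))*(1/(2*(-1*4 + 2))) = (-35 + 135)*(1/(2*(-4 + 2))) = 100*((½)/(-2)) = 100*((½)*(-½)) = 100*(-¼) = -25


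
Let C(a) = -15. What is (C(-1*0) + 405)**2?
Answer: 152100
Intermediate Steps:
(C(-1*0) + 405)**2 = (-15 + 405)**2 = 390**2 = 152100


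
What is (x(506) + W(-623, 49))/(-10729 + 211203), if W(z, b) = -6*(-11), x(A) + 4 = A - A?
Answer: 31/100237 ≈ 0.00030927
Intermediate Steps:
x(A) = -4 (x(A) = -4 + (A - A) = -4 + 0 = -4)
W(z, b) = 66
(x(506) + W(-623, 49))/(-10729 + 211203) = (-4 + 66)/(-10729 + 211203) = 62/200474 = 62*(1/200474) = 31/100237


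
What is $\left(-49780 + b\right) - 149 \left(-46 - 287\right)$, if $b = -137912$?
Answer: $-138075$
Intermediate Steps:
$\left(-49780 + b\right) - 149 \left(-46 - 287\right) = \left(-49780 - 137912\right) - 149 \left(-46 - 287\right) = -187692 - -49617 = -187692 + 49617 = -138075$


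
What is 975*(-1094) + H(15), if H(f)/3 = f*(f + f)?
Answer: -1065300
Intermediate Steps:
H(f) = 6*f² (H(f) = 3*(f*(f + f)) = 3*(f*(2*f)) = 3*(2*f²) = 6*f²)
975*(-1094) + H(15) = 975*(-1094) + 6*15² = -1066650 + 6*225 = -1066650 + 1350 = -1065300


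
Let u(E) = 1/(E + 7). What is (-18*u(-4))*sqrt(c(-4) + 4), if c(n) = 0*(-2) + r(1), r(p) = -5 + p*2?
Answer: -6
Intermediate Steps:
u(E) = 1/(7 + E)
r(p) = -5 + 2*p
c(n) = -3 (c(n) = 0*(-2) + (-5 + 2*1) = 0 + (-5 + 2) = 0 - 3 = -3)
(-18*u(-4))*sqrt(c(-4) + 4) = (-18/(7 - 4))*sqrt(-3 + 4) = (-18/3)*sqrt(1) = -18*1/3*1 = -6*1 = -6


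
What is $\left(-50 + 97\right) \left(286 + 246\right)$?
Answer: $25004$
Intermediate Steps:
$\left(-50 + 97\right) \left(286 + 246\right) = 47 \cdot 532 = 25004$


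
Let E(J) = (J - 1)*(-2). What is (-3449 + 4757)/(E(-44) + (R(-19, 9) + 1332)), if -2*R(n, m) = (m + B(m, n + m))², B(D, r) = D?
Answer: 109/105 ≈ 1.0381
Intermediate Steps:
R(n, m) = -2*m² (R(n, m) = -(m + m)²/2 = -4*m²/2 = -2*m²)
E(J) = 2 - 2*J (E(J) = (-1 + J)*(-2) = 2 - 2*J)
(-3449 + 4757)/(E(-44) + (R(-19, 9) + 1332)) = (-3449 + 4757)/((2 - 2*(-44)) + (-2*9² + 1332)) = 1308/((2 + 88) + (-2*81 + 1332)) = 1308/(90 + (-162 + 1332)) = 1308/(90 + 1170) = 1308/1260 = 1308*(1/1260) = 109/105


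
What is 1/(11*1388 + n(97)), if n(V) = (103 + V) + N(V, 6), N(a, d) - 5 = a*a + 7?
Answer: 1/24889 ≈ 4.0178e-5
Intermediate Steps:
N(a, d) = 12 + a² (N(a, d) = 5 + (a*a + 7) = 5 + (a² + 7) = 5 + (7 + a²) = 12 + a²)
n(V) = 115 + V + V² (n(V) = (103 + V) + (12 + V²) = 115 + V + V²)
1/(11*1388 + n(97)) = 1/(11*1388 + (115 + 97 + 97²)) = 1/(15268 + (115 + 97 + 9409)) = 1/(15268 + 9621) = 1/24889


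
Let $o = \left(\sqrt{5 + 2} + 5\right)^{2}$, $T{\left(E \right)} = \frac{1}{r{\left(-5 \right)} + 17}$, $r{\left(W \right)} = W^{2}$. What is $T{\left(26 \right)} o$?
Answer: $\frac{\left(5 + \sqrt{7}\right)^{2}}{42} \approx 1.3918$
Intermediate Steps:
$T{\left(E \right)} = \frac{1}{42}$ ($T{\left(E \right)} = \frac{1}{\left(-5\right)^{2} + 17} = \frac{1}{25 + 17} = \frac{1}{42}$)
$o = \left(5 + \sqrt{7}\right)^{2}$ ($o = \left(\sqrt{7} + 5\right)^{2} = \left(5 + \sqrt{7}\right)^{2} \approx 58.458$)
$T{\left(26 \right)} o = \frac{\left(5 + \sqrt{7}\right)^{2}}{42}$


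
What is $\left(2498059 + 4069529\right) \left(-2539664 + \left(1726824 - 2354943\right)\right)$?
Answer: $-20804693617404$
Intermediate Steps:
$\left(2498059 + 4069529\right) \left(-2539664 + \left(1726824 - 2354943\right)\right) = 6567588 \left(-2539664 + \left(1726824 - 2354943\right)\right) = 6567588 \left(-2539664 - 628119\right) = 6567588 \left(-3167783\right) = -20804693617404$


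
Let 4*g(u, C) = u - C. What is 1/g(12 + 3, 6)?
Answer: 4/9 ≈ 0.44444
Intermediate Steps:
g(u, C) = -C/4 + u/4 (g(u, C) = (u - C)/4 = -C/4 + u/4)
1/g(12 + 3, 6) = 1/(-1/4*6 + (12 + 3)/4) = 1/(-3/2 + (1/4)*15) = 1/(-3/2 + 15/4) = 1/(9/4) = 4/9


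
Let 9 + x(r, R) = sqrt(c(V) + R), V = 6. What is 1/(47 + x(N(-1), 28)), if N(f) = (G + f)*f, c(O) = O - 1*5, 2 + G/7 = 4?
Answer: 38/1415 - sqrt(29)/1415 ≈ 0.023049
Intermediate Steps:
G = 14 (G = -14 + 7*4 = -14 + 28 = 14)
c(O) = -5 + O (c(O) = O - 5 = -5 + O)
N(f) = f*(14 + f) (N(f) = (14 + f)*f = f*(14 + f))
x(r, R) = -9 + sqrt(1 + R) (x(r, R) = -9 + sqrt((-5 + 6) + R) = -9 + sqrt(1 + R))
1/(47 + x(N(-1), 28)) = 1/(47 + (-9 + sqrt(1 + 28))) = 1/(47 + (-9 + sqrt(29))) = 1/(38 + sqrt(29))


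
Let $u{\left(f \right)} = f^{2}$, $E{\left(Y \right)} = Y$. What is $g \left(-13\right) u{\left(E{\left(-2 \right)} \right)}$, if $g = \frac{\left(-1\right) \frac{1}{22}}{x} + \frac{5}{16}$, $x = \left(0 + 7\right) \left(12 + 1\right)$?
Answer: $- \frac{4997}{308} \approx -16.224$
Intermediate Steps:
$x = 91$ ($x = 7 \cdot 13 = 91$)
$g = \frac{4997}{16016}$ ($g = \frac{\left(-1\right) \frac{1}{22}}{91} + \frac{5}{16} = \left(-1\right) \frac{1}{22} \cdot \frac{1}{91} + 5 \cdot \frac{1}{16} = \left(- \frac{1}{22}\right) \frac{1}{91} + \frac{5}{16} = - \frac{1}{2002} + \frac{5}{16} = \frac{4997}{16016} \approx 0.312$)
$g \left(-13\right) u{\left(E{\left(-2 \right)} \right)} = \frac{4997}{16016} \left(-13\right) \left(-2\right)^{2} = \left(- \frac{4997}{1232}\right) 4 = - \frac{4997}{308}$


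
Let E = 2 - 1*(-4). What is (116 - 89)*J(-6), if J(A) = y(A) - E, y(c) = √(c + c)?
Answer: -162 + 54*I*√3 ≈ -162.0 + 93.531*I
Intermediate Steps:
E = 6 (E = 2 + 4 = 6)
y(c) = √2*√c (y(c) = √(2*c) = √2*√c)
J(A) = -6 + √2*√A (J(A) = √2*√A - 1*6 = √2*√A - 6 = -6 + √2*√A)
(116 - 89)*J(-6) = (116 - 89)*(-6 + √2*√(-6)) = 27*(-6 + √2*(I*√6)) = 27*(-6 + 2*I*√3) = -162 + 54*I*√3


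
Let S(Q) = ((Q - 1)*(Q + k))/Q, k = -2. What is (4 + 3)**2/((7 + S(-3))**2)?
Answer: 441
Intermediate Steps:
S(Q) = (-1 + Q)*(-2 + Q)/Q (S(Q) = ((Q - 1)*(Q - 2))/Q = ((-1 + Q)*(-2 + Q))/Q = (-1 + Q)*(-2 + Q)/Q)
(4 + 3)**2/((7 + S(-3))**2) = (4 + 3)**2/((7 + (-3 - 3 + 2/(-3)))**2) = 7**2/((7 + (-3 - 3 + 2*(-1/3)))**2) = 49/((7 + (-3 - 3 - 2/3))**2) = 49/((7 - 20/3)**2) = 49/((1/3)**2) = 49/(1/9) = 49*9 = 441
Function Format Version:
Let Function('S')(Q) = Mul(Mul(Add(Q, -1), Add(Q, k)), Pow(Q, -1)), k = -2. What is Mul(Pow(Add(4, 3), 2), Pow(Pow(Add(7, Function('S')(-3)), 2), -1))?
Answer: 441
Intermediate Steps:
Function('S')(Q) = Mul(Pow(Q, -1), Add(-1, Q), Add(-2, Q)) (Function('S')(Q) = Mul(Mul(Add(Q, -1), Add(Q, -2)), Pow(Q, -1)) = Mul(Mul(Add(-1, Q), Add(-2, Q)), Pow(Q, -1)) = Mul(Pow(Q, -1), Add(-1, Q), Add(-2, Q)))
Mul(Pow(Add(4, 3), 2), Pow(Pow(Add(7, Function('S')(-3)), 2), -1)) = Mul(Pow(Add(4, 3), 2), Pow(Pow(Add(7, Add(-3, -3, Mul(2, Pow(-3, -1)))), 2), -1)) = Mul(Pow(7, 2), Pow(Pow(Add(7, Add(-3, -3, Mul(2, Rational(-1, 3)))), 2), -1)) = Mul(49, Pow(Pow(Add(7, Add(-3, -3, Rational(-2, 3))), 2), -1)) = Mul(49, Pow(Pow(Add(7, Rational(-20, 3)), 2), -1)) = Mul(49, Pow(Pow(Rational(1, 3), 2), -1)) = Mul(49, Pow(Rational(1, 9), -1)) = Mul(49, 9) = 441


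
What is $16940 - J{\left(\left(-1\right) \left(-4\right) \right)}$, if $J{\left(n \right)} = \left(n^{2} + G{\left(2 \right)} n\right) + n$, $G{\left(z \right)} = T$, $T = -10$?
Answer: $16960$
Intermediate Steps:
$G{\left(z \right)} = -10$
$J{\left(n \right)} = n^{2} - 9 n$ ($J{\left(n \right)} = \left(n^{2} - 10 n\right) + n = n^{2} - 9 n$)
$16940 - J{\left(\left(-1\right) \left(-4\right) \right)} = 16940 - \left(-1\right) \left(-4\right) \left(-9 - -4\right) = 16940 - 4 \left(-9 + 4\right) = 16940 - 4 \left(-5\right) = 16940 - -20 = 16940 + 20 = 16960$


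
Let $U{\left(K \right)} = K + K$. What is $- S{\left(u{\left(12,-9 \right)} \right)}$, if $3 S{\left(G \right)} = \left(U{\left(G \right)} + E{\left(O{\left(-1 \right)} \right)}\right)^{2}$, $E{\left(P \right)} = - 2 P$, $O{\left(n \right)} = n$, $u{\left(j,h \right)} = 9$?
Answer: $- \frac{400}{3} \approx -133.33$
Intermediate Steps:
$U{\left(K \right)} = 2 K$
$S{\left(G \right)} = \frac{\left(2 + 2 G\right)^{2}}{3}$ ($S{\left(G \right)} = \frac{\left(2 G - -2\right)^{2}}{3} = \frac{\left(2 G + 2\right)^{2}}{3} = \frac{\left(2 + 2 G\right)^{2}}{3}$)
$- S{\left(u{\left(12,-9 \right)} \right)} = - \frac{4 \left(1 + 9\right)^{2}}{3} = - \frac{4 \cdot 10^{2}}{3} = - \frac{4 \cdot 100}{3} = \left(-1\right) \frac{400}{3} = - \frac{400}{3}$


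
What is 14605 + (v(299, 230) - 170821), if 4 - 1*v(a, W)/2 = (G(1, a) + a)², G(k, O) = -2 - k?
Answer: -331440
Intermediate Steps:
v(a, W) = 8 - 2*(-3 + a)² (v(a, W) = 8 - 2*((-2 - 1*1) + a)² = 8 - 2*((-2 - 1) + a)² = 8 - 2*(-3 + a)²)
14605 + (v(299, 230) - 170821) = 14605 + ((8 - 2*(-3 + 299)²) - 170821) = 14605 + ((8 - 2*296²) - 170821) = 14605 + ((8 - 2*87616) - 170821) = 14605 + ((8 - 175232) - 170821) = 14605 + (-175224 - 170821) = 14605 - 346045 = -331440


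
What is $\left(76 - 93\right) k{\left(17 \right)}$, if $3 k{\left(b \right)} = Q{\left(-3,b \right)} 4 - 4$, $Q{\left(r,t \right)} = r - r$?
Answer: $\frac{68}{3} \approx 22.667$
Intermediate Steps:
$Q{\left(r,t \right)} = 0$
$k{\left(b \right)} = - \frac{4}{3}$ ($k{\left(b \right)} = \frac{0 \cdot 4 - 4}{3} = \frac{0 - 4}{3} = \frac{1}{3} \left(-4\right) = - \frac{4}{3}$)
$\left(76 - 93\right) k{\left(17 \right)} = \left(76 - 93\right) \left(- \frac{4}{3}\right) = \left(-17\right) \left(- \frac{4}{3}\right) = \frac{68}{3}$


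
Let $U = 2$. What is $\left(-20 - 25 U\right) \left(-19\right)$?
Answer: $1330$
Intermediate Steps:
$\left(-20 - 25 U\right) \left(-19\right) = \left(-20 - 50\right) \left(-19\right) = \left(-70\right) \left(-19\right) = 1330$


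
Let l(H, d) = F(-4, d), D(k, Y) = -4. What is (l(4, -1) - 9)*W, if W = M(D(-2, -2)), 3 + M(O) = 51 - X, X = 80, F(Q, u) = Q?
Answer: 416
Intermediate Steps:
l(H, d) = -4
M(O) = -32 (M(O) = -3 + (51 - 1*80) = -3 + (51 - 80) = -3 - 29 = -32)
W = -32
(l(4, -1) - 9)*W = (-4 - 9)*(-32) = -13*(-32) = 416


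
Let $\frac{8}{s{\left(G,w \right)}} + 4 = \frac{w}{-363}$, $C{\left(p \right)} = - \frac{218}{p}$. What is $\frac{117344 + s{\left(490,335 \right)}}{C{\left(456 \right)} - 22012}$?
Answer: $- \frac{47809507872}{8968676015} \approx -5.3307$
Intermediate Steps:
$s{\left(G,w \right)} = \frac{8}{-4 - \frac{w}{363}}$ ($s{\left(G,w \right)} = \frac{8}{-4 + \frac{w}{-363}} = \frac{8}{-4 + w \left(- \frac{1}{363}\right)} = \frac{8}{-4 - \frac{w}{363}}$)
$\frac{117344 + s{\left(490,335 \right)}}{C{\left(456 \right)} - 22012} = \frac{117344 - \frac{2904}{1452 + 335}}{- \frac{218}{456} - 22012} = \frac{117344 - \frac{2904}{1787}}{\left(-218\right) \frac{1}{456} - 22012} = \frac{117344 - \frac{2904}{1787}}{- \frac{109}{228} - 22012} = \frac{117344 - \frac{2904}{1787}}{- \frac{5018845}{228}} = \frac{209690824}{1787} \left(- \frac{228}{5018845}\right) = - \frac{47809507872}{8968676015}$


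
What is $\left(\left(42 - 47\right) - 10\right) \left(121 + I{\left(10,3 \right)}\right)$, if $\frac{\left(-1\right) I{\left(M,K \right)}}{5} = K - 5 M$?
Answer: $-5340$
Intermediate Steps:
$I{\left(M,K \right)} = - 5 K + 25 M$ ($I{\left(M,K \right)} = - 5 \left(K - 5 M\right) = - 5 K + 25 M$)
$\left(\left(42 - 47\right) - 10\right) \left(121 + I{\left(10,3 \right)}\right) = \left(\left(42 - 47\right) - 10\right) \left(121 + \left(\left(-5\right) 3 + 25 \cdot 10\right)\right) = \left(-5 - 10\right) \left(121 + \left(-15 + 250\right)\right) = - 15 \left(121 + 235\right) = \left(-15\right) 356 = -5340$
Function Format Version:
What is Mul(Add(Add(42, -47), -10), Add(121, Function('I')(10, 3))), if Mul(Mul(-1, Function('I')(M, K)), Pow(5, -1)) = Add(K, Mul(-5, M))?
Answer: -5340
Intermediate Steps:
Function('I')(M, K) = Add(Mul(-5, K), Mul(25, M)) (Function('I')(M, K) = Mul(-5, Add(K, Mul(-5, M))) = Add(Mul(-5, K), Mul(25, M)))
Mul(Add(Add(42, -47), -10), Add(121, Function('I')(10, 3))) = Mul(Add(Add(42, -47), -10), Add(121, Add(Mul(-5, 3), Mul(25, 10)))) = Mul(Add(-5, -10), Add(121, Add(-15, 250))) = Mul(-15, Add(121, 235)) = Mul(-15, 356) = -5340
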